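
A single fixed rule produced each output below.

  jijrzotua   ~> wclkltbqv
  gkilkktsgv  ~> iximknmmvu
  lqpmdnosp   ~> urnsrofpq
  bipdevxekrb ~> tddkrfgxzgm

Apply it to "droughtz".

In each case the input is transformed by: shift every letter 2 places forward in the alphabet (wrapping around), then move the last 2 characters to the front (rotate right by 2).
Working it through for "droughtz": intermediate "ftqwijvb", final "vbftqwij".

vbftqwij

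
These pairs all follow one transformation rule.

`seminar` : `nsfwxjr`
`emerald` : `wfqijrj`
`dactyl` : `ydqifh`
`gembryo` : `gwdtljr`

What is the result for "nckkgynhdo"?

Each output is the input with this applied: shift every letter 5 places forward in the alphabet (wrapping around), then move the first 3 characters to the end (rotate left by 3).
Working it through for "nckkgynhdo": intermediate "shppldsmit", final "pldsmitshp".

pldsmitshp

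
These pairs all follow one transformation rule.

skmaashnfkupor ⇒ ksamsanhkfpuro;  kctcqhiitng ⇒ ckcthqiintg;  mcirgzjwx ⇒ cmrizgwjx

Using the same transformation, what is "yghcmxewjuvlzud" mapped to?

What's happening: swap each adjacent pair of characters (1↔2, 3↔4, ...).
On "yghcmxewjuvlzud" that produces "gychxmweujlvuzd".

gychxmweujlvuzd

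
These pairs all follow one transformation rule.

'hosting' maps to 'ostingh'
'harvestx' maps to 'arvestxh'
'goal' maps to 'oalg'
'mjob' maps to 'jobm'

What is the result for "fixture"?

The rule is to move the first character to the end.
So "fixture" becomes "ixturef".

ixturef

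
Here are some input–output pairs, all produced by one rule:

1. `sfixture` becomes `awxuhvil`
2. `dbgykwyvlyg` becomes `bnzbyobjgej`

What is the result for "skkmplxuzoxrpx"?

Each output is the input with this applied: move the first 3 characters to the end (rotate left by 3), then shift every letter 3 places forward in the alphabet (wrapping around).
Applying that to "skkmplxuzoxrpx" gives "psoaxcrausavnn".

psoaxcrausavnn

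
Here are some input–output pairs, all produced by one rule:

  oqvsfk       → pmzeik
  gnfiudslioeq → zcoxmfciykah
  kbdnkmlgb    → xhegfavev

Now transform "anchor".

Each output is the input with this applied: shift every letter 6 places backward in the alphabet (wrapping around), then move the first 2 characters to the end (rotate left by 2).
"anchor" → "wbiluh".

wbiluh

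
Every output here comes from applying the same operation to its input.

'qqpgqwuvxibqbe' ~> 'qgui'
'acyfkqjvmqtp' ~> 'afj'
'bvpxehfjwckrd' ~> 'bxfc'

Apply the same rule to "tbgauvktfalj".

tak

Each output is the input with this applied: delete the last 3 characters, then keep one character in every 3, starting at position 1 (positions 1st, 4th, 7th, ...).
Doing the same to "tbgauvktfalj": "tak".
(Check on "bvpxehfjwckrd": → "bvpxehfjwc" → "bxfc" ✓)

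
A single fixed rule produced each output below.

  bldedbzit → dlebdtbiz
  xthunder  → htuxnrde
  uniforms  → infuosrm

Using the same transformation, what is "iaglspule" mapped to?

galiseplu

Each output is the input with this applied: move the first 2 characters to the end (rotate left by 2), then take characters alternately from the front and the back (1st, last, 2nd, 2nd-last, ...).
Applying both steps to "iaglspule": "glspuleia", then "galiseplu".
(Check on "uniforms": → "iformsun" → "infuosrm" ✓)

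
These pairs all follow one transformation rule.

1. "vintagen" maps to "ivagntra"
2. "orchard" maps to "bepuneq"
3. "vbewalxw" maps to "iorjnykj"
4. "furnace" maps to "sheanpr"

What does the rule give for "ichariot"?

vpunevbg

What's happening: shift every letter 13 places forward in the alphabet (wrapping around) — i.e. ROT13.
Applying that to "ichariot" gives "vpunevbg".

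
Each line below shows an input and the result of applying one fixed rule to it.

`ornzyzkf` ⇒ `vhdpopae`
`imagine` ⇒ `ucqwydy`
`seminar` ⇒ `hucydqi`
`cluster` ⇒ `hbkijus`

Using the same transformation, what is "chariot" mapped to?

jxqhyes

The rule is to swap the first and last characters, then shift every letter 10 places backward in the alphabet (wrapping around).
For "chariot", step one produces "tharioc"; step two turns that into "jxqhyes".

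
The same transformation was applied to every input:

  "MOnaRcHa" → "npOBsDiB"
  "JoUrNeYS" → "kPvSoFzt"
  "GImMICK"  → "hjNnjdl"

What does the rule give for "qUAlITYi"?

In each case the input is transformed by: flip the case of every letter, then shift every letter 1 place forward in the alphabet (wrapping around).
Applying both steps to "qUAlITYi": "QuaLityI", then "RvbMjuzJ".

RvbMjuzJ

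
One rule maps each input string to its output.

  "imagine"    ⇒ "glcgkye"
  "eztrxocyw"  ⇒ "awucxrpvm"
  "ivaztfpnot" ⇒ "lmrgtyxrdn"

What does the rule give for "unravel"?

The pattern: shift every letter 2 places backward in the alphabet (wrapping around), then move the last 3 characters to the front (rotate right by 3).
Applying both steps to "unravel": "slpytcj", then "tcjslpy".

tcjslpy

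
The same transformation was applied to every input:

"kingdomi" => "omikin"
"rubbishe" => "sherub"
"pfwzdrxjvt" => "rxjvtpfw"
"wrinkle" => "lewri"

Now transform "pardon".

Looking at the pairs, the operation is to move the first 3 characters to the end (rotate left by 3), then delete the first 2 characters.
"pardon" → "donpar" → "npar".

npar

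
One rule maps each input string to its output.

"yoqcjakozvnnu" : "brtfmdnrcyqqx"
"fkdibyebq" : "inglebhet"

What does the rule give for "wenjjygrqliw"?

Rule — shift every letter 3 places forward in the alphabet (wrapping around).
For "wenjjygrqliw" the result is "zhqmmbjutolz".

zhqmmbjutolz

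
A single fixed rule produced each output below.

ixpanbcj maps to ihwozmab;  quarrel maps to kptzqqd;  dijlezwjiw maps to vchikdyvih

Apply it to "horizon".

mgnqhyn

The transformation: shift every letter 1 place backward in the alphabet (wrapping around), then move the last character to the front.
Working it through for "horizon": intermediate "gnqhynm", final "mgnqhyn".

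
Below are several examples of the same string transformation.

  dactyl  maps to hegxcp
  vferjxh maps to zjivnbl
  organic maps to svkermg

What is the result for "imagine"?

mqekmri

The pattern: shift every letter 4 places forward in the alphabet (wrapping around).
For "imagine" the result is "mqekmri".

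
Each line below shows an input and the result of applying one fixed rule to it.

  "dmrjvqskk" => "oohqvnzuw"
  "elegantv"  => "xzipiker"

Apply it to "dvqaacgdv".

In each case the input is transformed by: move the last 2 characters to the front (rotate right by 2), then shift every letter 4 places forward in the alphabet (wrapping around).
"dvqaacgdv" → "dvdvqaacg" → "hzhzueegk".

hzhzueegk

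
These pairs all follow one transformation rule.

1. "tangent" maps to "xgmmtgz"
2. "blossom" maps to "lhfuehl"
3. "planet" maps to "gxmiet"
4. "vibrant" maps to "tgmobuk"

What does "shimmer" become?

fxklabf

The pattern: move the last 3 characters to the front (rotate right by 3), then shift every letter 7 places backward in the alphabet (wrapping around).
On "shimmer": the first step gives "mershim", and the second then gives "fxklabf".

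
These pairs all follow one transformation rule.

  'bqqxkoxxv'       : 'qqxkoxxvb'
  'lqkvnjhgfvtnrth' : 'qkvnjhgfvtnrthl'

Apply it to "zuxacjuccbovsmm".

uxacjuccbovsmmz

What's happening: move the first character to the end.
For "zuxacjuccbovsmm" the result is "uxacjuccbovsmmz".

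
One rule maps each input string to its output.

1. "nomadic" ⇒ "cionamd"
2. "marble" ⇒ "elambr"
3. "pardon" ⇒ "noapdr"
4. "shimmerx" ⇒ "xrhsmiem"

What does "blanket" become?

telbnak

The rule is to move the last 2 characters to the front (rotate right by 2), then swap each adjacent pair of characters (1↔2, 3↔4, ...).
Doing the same to "blanket": "telbnak".
(Check on "nomadic": → "icnomad" → "cionamd" ✓)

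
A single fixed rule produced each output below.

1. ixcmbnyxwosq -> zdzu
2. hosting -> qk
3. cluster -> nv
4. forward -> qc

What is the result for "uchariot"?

etv

The pattern: shift every letter 2 places forward in the alphabet (wrapping around), then keep one character in every 3, starting at position 2 (positions 2nd, 5th, 8th, ...).
"uchariot" → "etv".
(Check on "cluster": → "enwuvgt" → "nv" ✓)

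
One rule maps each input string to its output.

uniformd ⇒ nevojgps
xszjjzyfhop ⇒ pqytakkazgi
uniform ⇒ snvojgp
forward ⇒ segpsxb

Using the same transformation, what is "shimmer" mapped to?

Rule — shift every letter 1 place forward in the alphabet (wrapping around), then move the last 2 characters to the front (rotate right by 2).
Applying both steps to "shimmer": "tijnnfs", then "fstijnn".
(Check on "forward": → "gpsxbse" → "segpsxb" ✓)

fstijnn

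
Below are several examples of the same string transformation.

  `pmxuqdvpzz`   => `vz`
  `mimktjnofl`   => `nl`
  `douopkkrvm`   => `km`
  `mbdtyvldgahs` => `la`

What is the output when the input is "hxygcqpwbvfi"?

pv

What's happening: keep one character in every 3, starting at position 1 (positions 1st, 4th, 7th, ...), then delete the first 2 characters.
Working it through for "hxygcqpwbvfi": intermediate "hgpv", final "pv".
(Check on "mbdtyvldgahs": → "mtla" → "la" ✓)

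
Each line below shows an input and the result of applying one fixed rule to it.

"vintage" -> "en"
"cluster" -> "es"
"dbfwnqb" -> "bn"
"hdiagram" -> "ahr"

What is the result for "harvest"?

Rule — sort the characters into alphabetical order, then keep one character in every 3, starting at position 2 (positions 2nd, 5th, 8th, ...).
Applying both steps to "harvest": "aehrstv", then "es".

es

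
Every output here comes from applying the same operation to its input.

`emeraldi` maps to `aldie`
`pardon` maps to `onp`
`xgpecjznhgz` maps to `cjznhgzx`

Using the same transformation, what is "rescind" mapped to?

Each output is the input with this applied: move the first character to the end, then delete the first 3 characters.
For "rescind", step one produces "escindr"; step two turns that into "indr".
(Check on "emeraldi": → "meraldie" → "aldie" ✓)

indr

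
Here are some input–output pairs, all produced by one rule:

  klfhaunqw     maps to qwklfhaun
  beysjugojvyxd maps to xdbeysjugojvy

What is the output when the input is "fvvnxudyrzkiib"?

ibfvvnxudyrzki

Rule — move the last 2 characters to the front (rotate right by 2).
Doing the same to "fvvnxudyrzkiib": "ibfvvnxudyrzki".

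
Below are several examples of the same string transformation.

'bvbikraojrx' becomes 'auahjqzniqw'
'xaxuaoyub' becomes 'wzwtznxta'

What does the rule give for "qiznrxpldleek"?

The transformation: shift every letter 1 place backward in the alphabet (wrapping around).
For "qiznrxpldleek" the result is "phymqwokckddj".

phymqwokckddj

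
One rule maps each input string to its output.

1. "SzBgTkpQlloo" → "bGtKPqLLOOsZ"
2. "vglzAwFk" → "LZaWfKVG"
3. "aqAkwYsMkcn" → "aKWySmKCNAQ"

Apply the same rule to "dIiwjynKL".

In each case the input is transformed by: move the first 2 characters to the end (rotate left by 2), then flip the case of every letter.
For "dIiwjynKL", step one produces "iwjynKLdI"; step two turns that into "IWJYNklDi".

IWJYNklDi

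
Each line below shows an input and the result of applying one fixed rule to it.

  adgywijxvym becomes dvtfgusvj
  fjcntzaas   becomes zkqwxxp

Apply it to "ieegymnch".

The pattern: delete the first 2 characters, then shift every letter 3 places backward in the alphabet (wrapping around).
For "ieegymnch", step one produces "egymnch"; step two turns that into "bdvjkze".

bdvjkze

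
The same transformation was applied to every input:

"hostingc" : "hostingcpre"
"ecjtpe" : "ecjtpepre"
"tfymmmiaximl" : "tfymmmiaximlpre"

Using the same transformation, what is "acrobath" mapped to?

acrobathpre

Looking at the pairs, the operation is to append "pre".
On "acrobath" that produces "acrobathpre".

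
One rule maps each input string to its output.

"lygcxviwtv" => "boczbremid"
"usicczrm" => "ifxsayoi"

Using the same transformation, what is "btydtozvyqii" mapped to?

fbewoohzejzu

Rule — swap the front and back halves of the string, then shift every letter 6 places forward in the alphabet (wrapping around).
For "btydtozvyqii" the result is "fbewoohzejzu".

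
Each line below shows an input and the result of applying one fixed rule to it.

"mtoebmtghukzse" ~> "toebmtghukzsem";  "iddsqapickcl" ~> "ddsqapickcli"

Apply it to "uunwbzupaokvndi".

The transformation: move the first character to the end.
For "uunwbzupaokvndi" the result is "unwbzupaokvndiu".

unwbzupaokvndiu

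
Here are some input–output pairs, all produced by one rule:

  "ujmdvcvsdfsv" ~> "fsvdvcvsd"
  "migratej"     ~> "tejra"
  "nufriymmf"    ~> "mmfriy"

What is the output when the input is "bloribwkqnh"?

In each case the input is transformed by: delete the first 3 characters, then move the last 3 characters to the front (rotate right by 3).
Applying both steps to "bloribwkqnh": "ribwkqnh", then "qnhribwk".

qnhribwk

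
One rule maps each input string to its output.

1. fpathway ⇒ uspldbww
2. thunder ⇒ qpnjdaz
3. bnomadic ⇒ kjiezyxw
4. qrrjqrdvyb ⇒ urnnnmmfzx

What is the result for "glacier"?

What's happening: sort the characters into reverse alphabetical order, then shift every letter 4 places backward in the alphabet (wrapping around).
Applying both steps to "glacier": "rligeca", then "nhecayw".

nhecayw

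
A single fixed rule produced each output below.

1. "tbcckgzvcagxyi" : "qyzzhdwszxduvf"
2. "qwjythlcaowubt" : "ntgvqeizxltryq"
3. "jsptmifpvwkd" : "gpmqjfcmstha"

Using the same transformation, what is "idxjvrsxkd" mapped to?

faugsopuha

In each case the input is transformed by: shift every letter 3 places backward in the alphabet (wrapping around).
For "idxjvrsxkd" the result is "faugsopuha".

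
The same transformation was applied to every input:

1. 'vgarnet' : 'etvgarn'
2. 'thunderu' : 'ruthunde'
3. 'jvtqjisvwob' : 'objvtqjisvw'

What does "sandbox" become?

The rule is to move the last 2 characters to the front (rotate right by 2).
So "sandbox" becomes "oxsandb".

oxsandb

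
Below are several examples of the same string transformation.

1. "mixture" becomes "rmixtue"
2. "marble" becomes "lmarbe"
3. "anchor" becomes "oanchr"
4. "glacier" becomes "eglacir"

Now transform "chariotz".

The transformation: move the last character to the front, then swap the first and last characters.
Applying both steps to "chariotz": "zchariot", then "tcharioz".

tcharioz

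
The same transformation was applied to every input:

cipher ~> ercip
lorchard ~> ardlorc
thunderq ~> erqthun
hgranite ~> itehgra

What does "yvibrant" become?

antyvib

Rule — swap the front and back halves of the string, then delete the first character.
Working it through for "yvibrant": intermediate "rantyvib", final "antyvib".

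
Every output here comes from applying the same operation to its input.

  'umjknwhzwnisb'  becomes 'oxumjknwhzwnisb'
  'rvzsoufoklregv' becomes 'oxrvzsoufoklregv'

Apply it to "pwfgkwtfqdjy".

The rule is to prepend "ox".
Doing the same to "pwfgkwtfqdjy": "oxpwfgkwtfqdjy".

oxpwfgkwtfqdjy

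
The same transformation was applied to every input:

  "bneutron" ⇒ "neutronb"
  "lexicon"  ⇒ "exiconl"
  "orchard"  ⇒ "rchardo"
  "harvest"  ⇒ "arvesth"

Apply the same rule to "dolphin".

olphind

The pattern: move the first character to the end.
On "dolphin" that produces "olphind".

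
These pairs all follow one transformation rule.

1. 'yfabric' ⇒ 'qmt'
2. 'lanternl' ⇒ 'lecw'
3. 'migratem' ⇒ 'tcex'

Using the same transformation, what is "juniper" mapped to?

ftp

Rule — shift every letter 11 places forward in the alphabet (wrapping around), then keep every other character starting from the second (positions 2nd, 4th, 6th, ...).
For "juniper", step one produces "ufytapc"; step two turns that into "ftp".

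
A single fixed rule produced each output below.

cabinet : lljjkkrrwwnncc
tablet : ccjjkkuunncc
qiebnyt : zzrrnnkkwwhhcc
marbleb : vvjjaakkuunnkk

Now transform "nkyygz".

wwtthhhhppii

Each output is the input with this applied: double every character, then shift every letter 9 places forward in the alphabet (wrapping around).
Applying that to "nkyygz" gives "wwtthhhhppii".
(Check on "cabinet": → "ccaabbiinneett" → "lljjkkrrwwnncc" ✓)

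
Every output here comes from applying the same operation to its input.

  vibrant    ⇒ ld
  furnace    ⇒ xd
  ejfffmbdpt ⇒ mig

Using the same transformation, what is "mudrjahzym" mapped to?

Each output is the input with this applied: keep one character in every 3, starting at position 2 (positions 2nd, 5th, 8th, ...), then shift every letter 3 places forward in the alphabet (wrapping around).
Applying both steps to "mudrjahzym": "ujz", then "xmc".
(Check on "ejfffmbdpt": → "jfd" → "mig" ✓)

xmc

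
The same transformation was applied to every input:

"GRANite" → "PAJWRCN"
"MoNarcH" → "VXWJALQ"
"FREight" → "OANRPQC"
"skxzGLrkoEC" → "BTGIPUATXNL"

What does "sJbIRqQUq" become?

Each output is the input with this applied: shift every letter 9 places forward in the alphabet (wrapping around), then convert every letter to uppercase.
For "sJbIRqQUq", step one produces "bSkRAzZDz"; step two turns that into "BSKRAZZDZ".

BSKRAZZDZ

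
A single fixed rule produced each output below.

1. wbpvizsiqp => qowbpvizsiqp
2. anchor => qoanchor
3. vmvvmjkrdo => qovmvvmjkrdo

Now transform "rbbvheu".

qorbbvheu

Rule — prepend "qo".
So "rbbvheu" becomes "qorbbvheu".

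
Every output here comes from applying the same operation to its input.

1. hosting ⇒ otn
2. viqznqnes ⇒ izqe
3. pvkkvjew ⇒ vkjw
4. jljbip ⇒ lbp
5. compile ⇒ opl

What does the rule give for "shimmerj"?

The pattern: keep every other character starting from the second (positions 2nd, 4th, 6th, ...).
Doing the same to "shimmerj": "hmej".

hmej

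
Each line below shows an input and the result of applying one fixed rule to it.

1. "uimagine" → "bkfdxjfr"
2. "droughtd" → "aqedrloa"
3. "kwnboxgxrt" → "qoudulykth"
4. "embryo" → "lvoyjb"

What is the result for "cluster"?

What's happening: reverse the string, then shift every letter 3 places backward in the alphabet (wrapping around).
Working it through for "cluster": intermediate "retsulc", final "obqpriz".

obqpriz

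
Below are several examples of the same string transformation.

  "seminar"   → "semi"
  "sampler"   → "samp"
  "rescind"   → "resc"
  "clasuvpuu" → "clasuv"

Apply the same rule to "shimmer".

In each case the input is transformed by: delete the last 3 characters.
For "shimmer" the result is "shim".

shim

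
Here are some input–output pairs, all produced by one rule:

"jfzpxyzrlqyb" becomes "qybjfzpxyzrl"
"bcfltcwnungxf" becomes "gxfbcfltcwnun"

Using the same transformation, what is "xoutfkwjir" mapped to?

Rule — move the last 3 characters to the front (rotate right by 3).
Applying that to "xoutfkwjir" gives "jirxoutfkw".

jirxoutfkw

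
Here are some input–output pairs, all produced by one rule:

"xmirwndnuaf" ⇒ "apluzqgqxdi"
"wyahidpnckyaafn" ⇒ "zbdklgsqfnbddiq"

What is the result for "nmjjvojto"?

qpmmyrmwr

Looking at the pairs, the operation is to shift every letter 3 places forward in the alphabet (wrapping around).
Doing the same to "nmjjvojto": "qpmmyrmwr".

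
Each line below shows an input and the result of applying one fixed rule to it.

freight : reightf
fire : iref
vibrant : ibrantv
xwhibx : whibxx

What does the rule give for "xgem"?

In each case the input is transformed by: move the first character to the end.
On "xgem" that produces "gemx".

gemx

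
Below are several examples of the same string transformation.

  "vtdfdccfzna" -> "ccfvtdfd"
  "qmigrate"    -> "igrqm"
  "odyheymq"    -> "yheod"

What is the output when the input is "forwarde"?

Looking at the pairs, the operation is to delete the last 3 characters, then move the last 3 characters to the front (rotate right by 3).
On "forwarde": the first step gives "forwa", and the second then gives "rwafo".

rwafo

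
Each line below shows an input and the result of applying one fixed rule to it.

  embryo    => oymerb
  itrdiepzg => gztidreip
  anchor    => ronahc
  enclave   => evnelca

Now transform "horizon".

noohirz

Each output is the input with this applied: move the last 2 characters to the front (rotate right by 2), then swap each adjacent pair of characters (1↔2, 3↔4, ...).
On "horizon": the first step gives "onhoriz", and the second then gives "noohirz".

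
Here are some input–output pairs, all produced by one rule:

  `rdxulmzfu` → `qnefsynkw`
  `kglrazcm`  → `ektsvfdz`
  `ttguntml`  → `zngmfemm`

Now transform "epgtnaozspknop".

Looking at the pairs, the operation is to shift every letter 7 places backward in the alphabet (wrapping around), then move the first 2 characters to the end (rotate left by 2).
Starting from "epgtnaozspknop": after the first operation, "xizmgthslidghi"; after the second, "zmgthslidghixi".

zmgthslidghixi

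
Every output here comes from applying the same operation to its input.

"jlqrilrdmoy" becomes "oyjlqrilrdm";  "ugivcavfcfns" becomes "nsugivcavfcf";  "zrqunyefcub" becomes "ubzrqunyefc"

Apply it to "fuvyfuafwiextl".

tlfuvyfuafwiex

The pattern: move the last 2 characters to the front (rotate right by 2).
So "fuvyfuafwiextl" becomes "tlfuvyfuafwiex".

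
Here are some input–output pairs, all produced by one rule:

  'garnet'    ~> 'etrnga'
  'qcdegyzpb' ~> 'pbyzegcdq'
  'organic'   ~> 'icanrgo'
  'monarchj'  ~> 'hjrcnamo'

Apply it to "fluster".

erstluf

What's happening: reverse the string, then swap each adjacent pair of characters (1↔2, 3↔4, ...).
Working it through for "fluster": intermediate "retsulf", final "erstluf".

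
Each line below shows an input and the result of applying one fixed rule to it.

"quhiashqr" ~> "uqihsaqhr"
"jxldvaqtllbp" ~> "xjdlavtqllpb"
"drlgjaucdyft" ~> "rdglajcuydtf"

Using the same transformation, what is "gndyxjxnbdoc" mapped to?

Looking at the pairs, the operation is to swap each adjacent pair of characters (1↔2, 3↔4, ...).
So "gndyxjxnbdoc" becomes "ngydjxnxdbco".

ngydjxnxdbco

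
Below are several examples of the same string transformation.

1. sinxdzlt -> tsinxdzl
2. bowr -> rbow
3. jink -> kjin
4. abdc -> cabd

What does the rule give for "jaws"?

sjaw

The pattern: move the last character to the front.
Applying that to "jaws" gives "sjaw".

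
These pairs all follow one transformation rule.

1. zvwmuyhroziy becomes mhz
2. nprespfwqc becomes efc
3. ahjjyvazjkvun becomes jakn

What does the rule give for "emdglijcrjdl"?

Each output is the input with this applied: delete the first 3 characters, then keep one character in every 3, starting at position 1 (positions 1st, 4th, 7th, ...).
For "emdglijcrjdl" the result is "gjj".

gjj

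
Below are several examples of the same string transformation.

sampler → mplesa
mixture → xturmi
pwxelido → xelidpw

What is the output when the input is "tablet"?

Looking at the pairs, the operation is to delete the last character, then move the first 2 characters to the end (rotate left by 2).
Starting from "tablet": after the first operation, "table"; after the second, "bleta".

bleta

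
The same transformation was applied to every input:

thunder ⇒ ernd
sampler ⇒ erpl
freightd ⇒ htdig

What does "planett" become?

ttne

The transformation: delete the first 3 characters, then move the first 2 characters to the end (rotate left by 2).
Applying both steps to "planett": "nett", then "ttne".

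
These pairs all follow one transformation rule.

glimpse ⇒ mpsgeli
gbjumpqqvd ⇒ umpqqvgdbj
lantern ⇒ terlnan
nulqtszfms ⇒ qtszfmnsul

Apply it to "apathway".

In each case the input is transformed by: swap the first and last characters, then move the first 3 characters to the end (rotate left by 3).
Working it through for "apathway": intermediate "ypathwaa", final "thwaaypa".
(Check on "glimpse": → "elimpsg" → "mpsgeli" ✓)

thwaaypa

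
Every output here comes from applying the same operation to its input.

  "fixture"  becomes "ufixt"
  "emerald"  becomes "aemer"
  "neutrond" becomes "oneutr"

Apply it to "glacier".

In each case the input is transformed by: delete the last 2 characters, then move the last character to the front.
On "glacier": the first step gives "glaci", and the second then gives "iglac".

iglac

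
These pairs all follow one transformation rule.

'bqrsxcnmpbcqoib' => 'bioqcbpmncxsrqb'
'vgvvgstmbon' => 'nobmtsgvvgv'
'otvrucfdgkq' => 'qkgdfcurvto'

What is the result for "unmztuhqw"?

wqhutzmnu

The pattern: reverse the string.
Doing the same to "unmztuhqw": "wqhutzmnu".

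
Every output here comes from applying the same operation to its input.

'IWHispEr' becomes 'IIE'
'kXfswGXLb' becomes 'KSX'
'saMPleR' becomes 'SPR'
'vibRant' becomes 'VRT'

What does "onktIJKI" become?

Rule — keep one character in every 3, starting at position 1 (positions 1st, 4th, 7th, ...), then convert every letter to uppercase.
On "onktIJKI": the first step gives "otK", and the second then gives "OTK".

OTK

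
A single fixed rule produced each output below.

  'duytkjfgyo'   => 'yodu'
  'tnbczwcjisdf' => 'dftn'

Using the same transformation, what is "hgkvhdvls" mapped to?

lshg

Looking at the pairs, the operation is to move the last 2 characters to the front (rotate right by 2), then keep only the first 4 characters.
Starting from "hgkvhdvls": after the first operation, "lshgkvhdv"; after the second, "lshg".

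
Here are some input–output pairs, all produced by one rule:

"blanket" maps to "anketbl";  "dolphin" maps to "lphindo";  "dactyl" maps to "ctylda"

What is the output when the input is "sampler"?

In each case the input is transformed by: move the first 2 characters to the end (rotate left by 2).
"sampler" → "mplersa".

mplersa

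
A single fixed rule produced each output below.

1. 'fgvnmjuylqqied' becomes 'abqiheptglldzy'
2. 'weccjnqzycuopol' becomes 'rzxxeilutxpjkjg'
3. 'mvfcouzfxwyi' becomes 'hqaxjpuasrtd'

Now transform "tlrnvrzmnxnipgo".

The transformation: shift every letter 5 places backward in the alphabet (wrapping around).
For "tlrnvrzmnxnipgo" the result is "ogmiqmuhisidkbj".

ogmiqmuhisidkbj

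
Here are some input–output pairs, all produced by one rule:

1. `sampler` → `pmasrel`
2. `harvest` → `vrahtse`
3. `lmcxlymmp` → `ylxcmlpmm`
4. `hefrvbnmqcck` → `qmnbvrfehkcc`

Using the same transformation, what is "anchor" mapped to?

cnaroh

What's happening: reverse the string, then move the first 3 characters to the end (rotate left by 3).
For "anchor", step one produces "rohcna"; step two turns that into "cnaroh".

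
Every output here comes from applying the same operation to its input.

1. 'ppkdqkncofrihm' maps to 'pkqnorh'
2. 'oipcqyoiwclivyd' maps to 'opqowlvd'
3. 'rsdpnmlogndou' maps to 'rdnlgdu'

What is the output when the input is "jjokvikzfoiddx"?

jovkfid

Rule — keep every other character starting from the first (positions 1st, 3rd, 5th, ...).
"jjokvikzfoiddx" → "jovkfid".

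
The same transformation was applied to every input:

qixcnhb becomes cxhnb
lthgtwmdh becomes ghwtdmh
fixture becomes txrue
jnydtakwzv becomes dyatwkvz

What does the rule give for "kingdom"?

gnodm

The rule is to swap each adjacent pair of characters (1↔2, 3↔4, ...), then delete the first 2 characters.
On "kingdom": the first step gives "ikgnodm", and the second then gives "gnodm".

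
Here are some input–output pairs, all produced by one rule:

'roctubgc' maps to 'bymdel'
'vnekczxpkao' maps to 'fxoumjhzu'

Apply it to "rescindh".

bocmsx

The rule is to delete the last 2 characters, then shift every letter 10 places forward in the alphabet (wrapping around).
Starting from "rescindh": after the first operation, "rescin"; after the second, "bocmsx".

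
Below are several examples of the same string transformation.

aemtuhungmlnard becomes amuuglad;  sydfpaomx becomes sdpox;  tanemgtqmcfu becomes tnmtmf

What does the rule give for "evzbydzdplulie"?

Looking at the pairs, the operation is to keep every other character starting from the first (positions 1st, 3rd, 5th, ...).
On "evzbydzdplulie" that produces "ezyzpui".

ezyzpui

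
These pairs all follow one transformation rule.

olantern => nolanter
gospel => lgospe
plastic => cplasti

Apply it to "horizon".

nhorizo

Rule — move the last character to the front.
For "horizon" the result is "nhorizo".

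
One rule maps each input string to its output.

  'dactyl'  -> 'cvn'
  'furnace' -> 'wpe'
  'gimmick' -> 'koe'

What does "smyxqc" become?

In each case the input is transformed by: keep every other character starting from the second (positions 2nd, 4th, 6th, ...), then shift every letter 2 places forward in the alphabet (wrapping around).
On "smyxqc": the first step gives "mxc", and the second then gives "oze".

oze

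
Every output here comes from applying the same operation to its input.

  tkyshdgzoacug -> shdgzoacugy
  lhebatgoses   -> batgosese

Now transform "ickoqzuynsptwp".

oqzuynsptwpk

Looking at the pairs, the operation is to delete the first 2 characters, then move the first character to the end.
"ickoqzuynsptwp" → "koqzuynsptwp" → "oqzuynsptwpk".
(Check on "tkyshdgzoacug": → "yshdgzoacug" → "shdgzoacugy" ✓)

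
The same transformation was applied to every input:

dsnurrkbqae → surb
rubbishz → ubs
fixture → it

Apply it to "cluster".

What's happening: delete the last 2 characters, then keep every other character starting from the second (positions 2nd, 4th, 6th, ...).
For "cluster", step one produces "clust"; step two turns that into "ls".

ls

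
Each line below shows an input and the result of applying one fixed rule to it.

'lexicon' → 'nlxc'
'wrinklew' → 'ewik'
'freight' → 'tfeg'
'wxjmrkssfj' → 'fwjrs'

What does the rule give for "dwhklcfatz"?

The rule is to keep every other character starting from the first (positions 1st, 3rd, 5th, ...), then move the last character to the front.
On "dwhklcfatz": the first step gives "dhlft", and the second then gives "tdhlf".

tdhlf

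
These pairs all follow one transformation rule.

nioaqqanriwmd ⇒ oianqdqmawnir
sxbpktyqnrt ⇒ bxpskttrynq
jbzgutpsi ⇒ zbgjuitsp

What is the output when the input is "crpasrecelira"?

pracsarreicle

What's happening: move the first 2 characters to the end (rotate left by 2), then take characters alternately from the front and the back (1st, last, 2nd, 2nd-last, ...).
Applying both steps to "crpasrecelira": "pasreceliracr", then "pracsarreicle".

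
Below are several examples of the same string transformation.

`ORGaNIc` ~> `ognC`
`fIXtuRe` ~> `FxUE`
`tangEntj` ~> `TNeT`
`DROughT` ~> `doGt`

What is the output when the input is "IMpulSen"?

Rule — flip the case of every letter, then keep every other character starting from the first (positions 1st, 3rd, 5th, ...).
Doing the same to "IMpulSen": "iPLE".
(Check on "DROughT": → "droUGHt" → "doGt" ✓)

iPLE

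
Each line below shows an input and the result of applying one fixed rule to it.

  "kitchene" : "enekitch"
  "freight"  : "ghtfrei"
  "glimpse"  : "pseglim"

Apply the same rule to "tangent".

enttang

The pattern: move the last 3 characters to the front (rotate right by 3).
On "tangent" that produces "enttang".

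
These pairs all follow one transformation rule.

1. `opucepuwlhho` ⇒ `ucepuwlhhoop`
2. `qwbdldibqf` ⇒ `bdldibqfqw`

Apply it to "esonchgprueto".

onchgpruetoes

The pattern: move the first 2 characters to the end (rotate left by 2).
Applying that to "esonchgprueto" gives "onchgpruetoes".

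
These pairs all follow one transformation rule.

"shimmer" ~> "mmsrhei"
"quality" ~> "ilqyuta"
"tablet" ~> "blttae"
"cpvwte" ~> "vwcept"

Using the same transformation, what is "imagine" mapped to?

igiemna

The transformation: take characters alternately from the front and the back (1st, last, 2nd, 2nd-last, ...), then move the last 2 characters to the front (rotate right by 2).
For "imagine" the result is "igiemna".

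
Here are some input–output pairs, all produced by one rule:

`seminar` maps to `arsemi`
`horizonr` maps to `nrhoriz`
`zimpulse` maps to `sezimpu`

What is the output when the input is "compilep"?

epcompi

Looking at the pairs, the operation is to move the last 3 characters to the front (rotate right by 3), then delete the first character.
On "compilep": the first step gives "lepcompi", and the second then gives "epcompi".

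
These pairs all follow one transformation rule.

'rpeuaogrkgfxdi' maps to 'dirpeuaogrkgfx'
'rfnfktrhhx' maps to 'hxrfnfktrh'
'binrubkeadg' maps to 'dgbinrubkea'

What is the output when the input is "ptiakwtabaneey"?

eyptiakwtabane

The transformation: move the last 2 characters to the front (rotate right by 2).
So "ptiakwtabaneey" becomes "eyptiakwtabane".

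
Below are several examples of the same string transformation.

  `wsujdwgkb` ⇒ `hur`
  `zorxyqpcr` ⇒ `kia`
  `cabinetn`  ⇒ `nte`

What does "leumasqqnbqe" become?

Looking at the pairs, the operation is to keep one character in every 3, starting at position 1 (positions 1st, 4th, 7th, ...), then shift every letter 11 places forward in the alphabet (wrapping around).
For "leumasqqnbqe", step one produces "lmqb"; step two turns that into "wxbm".

wxbm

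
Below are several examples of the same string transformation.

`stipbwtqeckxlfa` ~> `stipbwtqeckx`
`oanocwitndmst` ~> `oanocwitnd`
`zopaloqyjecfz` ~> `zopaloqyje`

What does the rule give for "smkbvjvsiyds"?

smkbvjvsi

Each output is the input with this applied: delete the last 3 characters.
Applying that to "smkbvjvsiyds" gives "smkbvjvsi".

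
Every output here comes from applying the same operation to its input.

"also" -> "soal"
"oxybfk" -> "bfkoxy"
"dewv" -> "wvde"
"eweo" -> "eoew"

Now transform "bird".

rdbi

The pattern: swap the front and back halves of the string.
For "bird" the result is "rdbi".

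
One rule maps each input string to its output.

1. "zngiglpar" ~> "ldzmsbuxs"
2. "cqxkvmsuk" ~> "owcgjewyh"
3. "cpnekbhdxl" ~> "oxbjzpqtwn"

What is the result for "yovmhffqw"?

What's happening: shift every letter 12 places forward in the alphabet (wrapping around), then take characters alternately from the front and the back (1st, last, 2nd, 2nd-last, ...).
For "yovmhffqw", step one produces "kahytrrci"; step two turns that into "kiachryrt".

kiachryrt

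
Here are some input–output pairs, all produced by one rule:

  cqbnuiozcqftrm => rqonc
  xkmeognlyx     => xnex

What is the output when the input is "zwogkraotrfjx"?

xragz

Rule — keep one character in every 3, starting at position 1 (positions 1st, 4th, 7th, ...), then reverse the string.
Starting from "zwogkraotrfjx": after the first operation, "zgarx"; after the second, "xragz".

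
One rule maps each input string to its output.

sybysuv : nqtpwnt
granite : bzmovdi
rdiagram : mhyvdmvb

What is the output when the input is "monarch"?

hcjximv

The transformation: take characters alternately from the front and the back (1st, last, 2nd, 2nd-last, ...), then shift every letter 5 places backward in the alphabet (wrapping around).
Applying both steps to "monarch": "mhocnra", then "hcjximv".
(Check on "sybysuv": → "svyubsy" → "nqtpwnt" ✓)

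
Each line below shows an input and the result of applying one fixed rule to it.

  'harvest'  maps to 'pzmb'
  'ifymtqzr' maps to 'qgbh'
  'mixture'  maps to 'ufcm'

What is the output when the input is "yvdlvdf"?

The pattern: keep every other character starting from the first (positions 1st, 3rd, 5th, ...), then shift every letter 8 places forward in the alphabet (wrapping around).
For "yvdlvdf", step one produces "ydvf"; step two turns that into "gldn".
(Check on "harvest": → "hret" → "pzmb" ✓)

gldn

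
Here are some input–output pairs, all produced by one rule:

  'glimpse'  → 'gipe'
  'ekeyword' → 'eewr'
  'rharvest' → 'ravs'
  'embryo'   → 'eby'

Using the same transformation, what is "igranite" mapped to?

The pattern: keep every other character starting from the first (positions 1st, 3rd, 5th, ...).
Doing the same to "igranite": "irnt".

irnt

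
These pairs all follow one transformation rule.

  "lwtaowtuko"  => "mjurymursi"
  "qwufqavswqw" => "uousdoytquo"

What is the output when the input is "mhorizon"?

lkfmpgxm

The rule is to shift every letter 2 places backward in the alphabet (wrapping around), then move the last character to the front.
On "mhorizon": the first step gives "kfmpgxml", and the second then gives "lkfmpgxm".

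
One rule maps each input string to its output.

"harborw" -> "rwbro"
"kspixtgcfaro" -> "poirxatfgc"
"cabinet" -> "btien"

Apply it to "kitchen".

tnceh

Each output is the input with this applied: delete the first 2 characters, then take characters alternately from the front and the back (1st, last, 2nd, 2nd-last, ...).
Working it through for "kitchen": intermediate "tchen", final "tnceh".
(Check on "harborw": → "rborw" → "rwbro" ✓)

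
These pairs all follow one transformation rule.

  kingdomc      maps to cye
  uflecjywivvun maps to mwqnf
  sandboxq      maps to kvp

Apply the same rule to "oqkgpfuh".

The transformation: keep one character in every 3, starting at position 1 (positions 1st, 4th, 7th, ...), then shift every letter 8 places backward in the alphabet (wrapping around).
"oqkgpfuh" → "gym".

gym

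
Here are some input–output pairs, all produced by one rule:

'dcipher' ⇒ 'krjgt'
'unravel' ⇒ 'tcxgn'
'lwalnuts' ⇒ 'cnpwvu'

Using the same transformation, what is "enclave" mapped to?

encxg

The transformation: delete the first 2 characters, then shift every letter 2 places forward in the alphabet (wrapping around).
On "enclave": the first step gives "clave", and the second then gives "encxg".
(Check on "unravel": → "ravel" → "tcxgn" ✓)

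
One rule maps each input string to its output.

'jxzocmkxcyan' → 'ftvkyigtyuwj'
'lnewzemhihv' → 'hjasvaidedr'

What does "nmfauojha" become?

Looking at the pairs, the operation is to shift every letter 4 places backward in the alphabet (wrapping around).
Applying that to "nmfauojha" gives "jibwqkfdw".

jibwqkfdw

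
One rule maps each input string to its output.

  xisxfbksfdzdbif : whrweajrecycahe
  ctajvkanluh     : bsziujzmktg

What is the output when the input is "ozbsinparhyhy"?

nyarhmozqgxgx

In each case the input is transformed by: shift every letter 1 place backward in the alphabet (wrapping around).
On "ozbsinparhyhy" that produces "nyarhmozqgxgx".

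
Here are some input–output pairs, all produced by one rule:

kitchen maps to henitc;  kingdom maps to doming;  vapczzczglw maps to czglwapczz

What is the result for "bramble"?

bleram

In each case the input is transformed by: delete the first character, then swap the front and back halves of the string.
"bramble" → "bleram".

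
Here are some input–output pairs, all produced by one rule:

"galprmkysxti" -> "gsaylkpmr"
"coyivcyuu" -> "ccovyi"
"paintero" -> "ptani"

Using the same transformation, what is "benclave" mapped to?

Rule — delete the last 3 characters, then take characters alternately from the front and the back (1st, last, 2nd, 2nd-last, ...).
For "benclave", step one produces "bencl"; step two turns that into "blecn".
(Check on "paintero": → "paint" → "ptani" ✓)

blecn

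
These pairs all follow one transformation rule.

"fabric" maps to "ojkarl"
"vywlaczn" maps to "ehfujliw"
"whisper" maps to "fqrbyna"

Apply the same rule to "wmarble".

fvjakun

The transformation: shift every letter 9 places forward in the alphabet (wrapping around).
"wmarble" → "fvjakun".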